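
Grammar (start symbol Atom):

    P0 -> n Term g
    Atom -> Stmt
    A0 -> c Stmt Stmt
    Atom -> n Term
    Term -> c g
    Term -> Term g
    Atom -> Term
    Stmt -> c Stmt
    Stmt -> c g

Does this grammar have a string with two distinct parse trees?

Ambiguous

Witness: c g

Derivation 1: Atom ⇒ Stmt ⇒ c g
Derivation 2: Atom ⇒ Term ⇒ c g

Two distinct leftmost derivations for the same string.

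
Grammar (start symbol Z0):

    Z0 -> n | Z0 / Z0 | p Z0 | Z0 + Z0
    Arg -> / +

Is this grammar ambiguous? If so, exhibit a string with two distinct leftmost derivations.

Witness: p n + n

Derivation 1: Z0 ⇒ p Z0 ⇒ p Z0 + Z0 ⇒ p n + Z0 ⇒ p n + n
Derivation 2: Z0 ⇒ Z0 + Z0 ⇒ p Z0 + Z0 ⇒ p n + Z0 ⇒ p n + n

Two distinct leftmost derivations for the same string.

Ambiguous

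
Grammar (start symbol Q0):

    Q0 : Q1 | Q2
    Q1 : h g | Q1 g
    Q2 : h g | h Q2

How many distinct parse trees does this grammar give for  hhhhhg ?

1

Parse trees for hhhhhg:
  [Q0 [Q2 h [Q2 h [Q2 h [Q2 h [Q2 h g]]]]]]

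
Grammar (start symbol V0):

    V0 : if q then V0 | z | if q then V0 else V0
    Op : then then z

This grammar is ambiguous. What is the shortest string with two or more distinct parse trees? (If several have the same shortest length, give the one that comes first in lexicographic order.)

length 1: no string has ≥2 trees
length 4: no string has ≥2 trees
length 6: no string has ≥2 trees
length 7: no string has ≥2 trees
length 9: if q then if q then z else z has 2 parse trees

Two derivations of if q then if q then z else z:
  V0 ⇒ if q then V0 ⇒ if q then if q then V0 else V0 ⇒ if q then if q then z else V0 ⇒ if q then if q then z else z
  V0 ⇒ if q then V0 else V0 ⇒ if q then if q then V0 else V0 ⇒ if q then if q then z else V0 ⇒ if q then if q then z else z

if q then if q then z else z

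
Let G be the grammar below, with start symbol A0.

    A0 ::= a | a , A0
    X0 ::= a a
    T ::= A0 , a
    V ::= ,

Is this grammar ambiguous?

Unambiguous

(X0, T, V are unreachable from A0, so their rules don't affect L(A0).) The reachable grammar is A → atom sep A | atom. Each atom is followed by either the separator (recurse) or end-of-string (stop) — no choice point.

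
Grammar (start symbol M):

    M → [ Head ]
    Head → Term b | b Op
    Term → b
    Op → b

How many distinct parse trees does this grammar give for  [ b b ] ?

Parse trees for [ b b ]:
  [M [ [Head [Term b] b] ]]
  [M [ [Head b [Op b]] ]]

2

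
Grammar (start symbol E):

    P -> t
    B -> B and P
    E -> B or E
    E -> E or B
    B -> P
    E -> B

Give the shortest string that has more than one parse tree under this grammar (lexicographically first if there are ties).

t or t

length 1: no string has ≥2 trees
length 3: t or t has 2 parse trees

Two derivations of t or t:
  E ⇒ B or E ⇒ P or E ⇒ t or E ⇒ t or B ⇒ t or P ⇒ t or t
  E ⇒ E or B ⇒ B or B ⇒ P or B ⇒ t or B ⇒ t or P ⇒ t or t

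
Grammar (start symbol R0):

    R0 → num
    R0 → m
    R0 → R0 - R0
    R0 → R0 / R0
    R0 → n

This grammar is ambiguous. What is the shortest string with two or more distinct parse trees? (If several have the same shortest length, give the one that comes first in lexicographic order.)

m - m - m

length 1: no string has ≥2 trees
length 3: no string has ≥2 trees
length 5: m - m - m has 2 parse trees

Two derivations of m - m - m:
  R0 ⇒ R0 - R0 ⇒ m - R0 ⇒ m - R0 - R0 ⇒ m - m - R0 ⇒ m - m - m
  R0 ⇒ R0 - R0 ⇒ R0 - R0 - R0 ⇒ m - R0 - R0 ⇒ m - m - R0 ⇒ m - m - m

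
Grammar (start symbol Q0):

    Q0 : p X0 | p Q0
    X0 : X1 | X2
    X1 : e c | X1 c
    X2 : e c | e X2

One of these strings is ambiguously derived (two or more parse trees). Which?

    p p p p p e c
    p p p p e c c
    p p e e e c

p p p p p e c: 2 trees
p p p p e c c: 1 tree
p p e e e c: 1 tree

p p p p p e c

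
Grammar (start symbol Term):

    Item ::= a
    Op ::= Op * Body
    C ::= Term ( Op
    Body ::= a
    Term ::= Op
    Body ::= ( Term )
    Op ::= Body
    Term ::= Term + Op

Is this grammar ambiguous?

Unambiguous

Only Term, Op, Body are reachable from Term; ignoring the rest: Term → Term + Op | Op  ;  Op → Op * Body | Body  — a left-associative chain with Body at the bottom. Each string factors uniquely by precedence.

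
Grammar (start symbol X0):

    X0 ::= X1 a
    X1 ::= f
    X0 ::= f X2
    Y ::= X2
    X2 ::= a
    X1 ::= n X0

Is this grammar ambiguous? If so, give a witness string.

Ambiguous

Witness: f a

Derivation 1: X0 ⇒ X1 a ⇒ f a
Derivation 2: X0 ⇒ f X2 ⇒ f a

Two distinct leftmost derivations for the same string.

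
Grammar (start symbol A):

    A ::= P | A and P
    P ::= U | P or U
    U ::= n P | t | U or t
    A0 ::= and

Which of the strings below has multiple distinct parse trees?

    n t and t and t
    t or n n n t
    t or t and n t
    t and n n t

n t and t and t: 1 tree
t or n n n t: 1 tree
t or t and n t: 2 trees
t and n n t: 1 tree

t or t and n t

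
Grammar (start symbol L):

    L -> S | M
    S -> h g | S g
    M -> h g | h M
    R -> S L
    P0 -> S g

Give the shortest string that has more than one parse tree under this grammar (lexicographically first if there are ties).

h g

length 2: h g has 2 parse trees

Two derivations of h g:
  L ⇒ S ⇒ h g
  L ⇒ M ⇒ h g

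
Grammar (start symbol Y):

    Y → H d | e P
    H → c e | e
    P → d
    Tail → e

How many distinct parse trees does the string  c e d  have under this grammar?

1

Parse trees for c e d:
  [Y [H c e] d]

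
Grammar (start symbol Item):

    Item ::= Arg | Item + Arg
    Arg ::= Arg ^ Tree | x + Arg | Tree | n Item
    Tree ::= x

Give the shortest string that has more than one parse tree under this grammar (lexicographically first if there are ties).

length 1: no string has ≥2 trees
length 2: no string has ≥2 trees
length 3: x + x has 2 parse trees

Two derivations of x + x:
  Item ⇒ Arg ⇒ x + Arg ⇒ x + Tree ⇒ x + x
  Item ⇒ Item + Arg ⇒ Arg + Arg ⇒ Tree + Arg ⇒ x + Arg ⇒ x + Tree ⇒ x + x

x + x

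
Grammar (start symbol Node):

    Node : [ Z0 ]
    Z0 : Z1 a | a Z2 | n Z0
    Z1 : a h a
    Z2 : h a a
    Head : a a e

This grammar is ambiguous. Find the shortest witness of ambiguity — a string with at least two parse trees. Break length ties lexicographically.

length 6: [ a h a a ] has 2 parse trees

Two derivations of [ a h a a ]:
  Node ⇒ [ Z0 ] ⇒ [ Z1 a ] ⇒ [ a h a a ]
  Node ⇒ [ Z0 ] ⇒ [ a Z2 ] ⇒ [ a h a a ]

[ a h a a ]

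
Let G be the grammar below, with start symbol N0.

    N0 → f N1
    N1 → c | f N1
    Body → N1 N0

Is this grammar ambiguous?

(Body is unreachable from N0, so its rules don't affect L(N0).) Each reachable nonterminal has at most one production per leading terminal, and all productions are right-linear; the derivation is determined token-by-token.

Unambiguous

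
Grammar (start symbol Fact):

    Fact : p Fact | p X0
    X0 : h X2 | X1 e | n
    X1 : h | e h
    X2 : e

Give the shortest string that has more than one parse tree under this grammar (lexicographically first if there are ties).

length 2: no string has ≥2 trees
length 3: p h e has 2 parse trees

Two derivations of p h e:
  Fact ⇒ p X0 ⇒ p h X2 ⇒ p h e
  Fact ⇒ p X0 ⇒ p X1 e ⇒ p h e

p h e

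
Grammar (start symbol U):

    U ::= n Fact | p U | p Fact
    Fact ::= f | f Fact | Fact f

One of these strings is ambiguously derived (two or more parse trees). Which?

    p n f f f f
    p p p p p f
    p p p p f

p n f f f f

p n f f f f: 8 trees
p p p p p f: 1 tree
p p p p f: 1 tree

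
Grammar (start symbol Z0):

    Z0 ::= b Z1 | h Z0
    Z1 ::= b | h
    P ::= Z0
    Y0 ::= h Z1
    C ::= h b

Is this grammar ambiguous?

Unambiguous

(P, Y0, C are unreachable from Z0, so their rules don't affect L(Z0).) Each reachable nonterminal has at most one production per leading terminal, and all productions are right-linear; the derivation is determined token-by-token.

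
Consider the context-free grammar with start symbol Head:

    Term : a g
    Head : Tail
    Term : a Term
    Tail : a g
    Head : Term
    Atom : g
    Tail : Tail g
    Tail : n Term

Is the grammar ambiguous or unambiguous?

Witness: a g

Derivation 1: Head ⇒ Tail ⇒ a g
Derivation 2: Head ⇒ Term ⇒ a g

Two distinct leftmost derivations for the same string.

Ambiguous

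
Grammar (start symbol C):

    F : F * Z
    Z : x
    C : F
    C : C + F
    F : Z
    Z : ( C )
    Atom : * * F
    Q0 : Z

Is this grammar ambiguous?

(Atom, Q0 are unreachable from C, so their rules don't affect L(C).) The grammar is stratified — C handles '+' (left-recursive), F handles '*', Z atoms. Each operator has a fixed associativity and precedence level, so every string has one parse.

Unambiguous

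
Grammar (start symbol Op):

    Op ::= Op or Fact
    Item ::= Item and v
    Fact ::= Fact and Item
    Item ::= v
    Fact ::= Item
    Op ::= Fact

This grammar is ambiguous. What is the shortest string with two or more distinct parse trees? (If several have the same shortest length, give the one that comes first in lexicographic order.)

length 1: no string has ≥2 trees
length 3: v and v has 2 parse trees

Two derivations of v and v:
  Op ⇒ Fact ⇒ Fact and Item ⇒ Item and Item ⇒ v and Item ⇒ v and v
  Op ⇒ Fact ⇒ Item ⇒ Item and v ⇒ v and v

v and v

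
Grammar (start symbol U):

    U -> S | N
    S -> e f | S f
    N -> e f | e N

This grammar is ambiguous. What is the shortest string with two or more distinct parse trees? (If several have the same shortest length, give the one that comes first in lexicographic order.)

e f

length 2: e f has 2 parse trees

Two derivations of e f:
  U ⇒ S ⇒ e f
  U ⇒ N ⇒ e f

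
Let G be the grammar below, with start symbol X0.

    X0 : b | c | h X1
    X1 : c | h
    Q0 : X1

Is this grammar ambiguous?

(Q0 is unreachable from X0, so its rules don't affect L(X0).) The reachable rules are right-linear with at most one rule per (nonterminal, next-terminal) pair. Each input token forces the next rule, so parsing is deterministic.

Unambiguous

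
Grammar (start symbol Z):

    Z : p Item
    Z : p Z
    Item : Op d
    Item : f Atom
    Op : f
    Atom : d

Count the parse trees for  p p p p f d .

2

Parse trees for p p p p f d:
  [Z p [Z p [Z p [Z p [Item [Op f] d]]]]]
  [Z p [Z p [Z p [Z p [Item f [Atom d]]]]]]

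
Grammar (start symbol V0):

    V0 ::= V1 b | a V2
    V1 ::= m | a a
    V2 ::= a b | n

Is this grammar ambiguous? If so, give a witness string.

Witness: a a b

Derivation 1: V0 ⇒ V1 b ⇒ a a b
Derivation 2: V0 ⇒ a V2 ⇒ a a b

Two distinct leftmost derivations for the same string.

Ambiguous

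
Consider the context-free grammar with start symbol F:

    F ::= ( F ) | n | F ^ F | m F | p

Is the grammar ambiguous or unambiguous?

Witness: m n ^ n

Derivation 1: F ⇒ F ^ F ⇒ m F ^ F ⇒ m n ^ F ⇒ m n ^ n
Derivation 2: F ⇒ m F ⇒ m F ^ F ⇒ m n ^ F ⇒ m n ^ n

Two distinct leftmost derivations for the same string.

Ambiguous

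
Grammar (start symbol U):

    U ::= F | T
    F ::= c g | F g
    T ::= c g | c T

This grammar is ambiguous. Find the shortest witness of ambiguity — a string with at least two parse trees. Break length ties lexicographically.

length 2: c g has 2 parse trees

Two derivations of c g:
  U ⇒ F ⇒ c g
  U ⇒ T ⇒ c g

c g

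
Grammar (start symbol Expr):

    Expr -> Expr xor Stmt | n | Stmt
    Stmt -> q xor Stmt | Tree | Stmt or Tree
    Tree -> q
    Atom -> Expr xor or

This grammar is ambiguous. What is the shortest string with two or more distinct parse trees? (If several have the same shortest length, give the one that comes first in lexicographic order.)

length 1: no string has ≥2 trees
length 3: q xor q has 2 parse trees

Two derivations of q xor q:
  Expr ⇒ Expr xor Stmt ⇒ Stmt xor Stmt ⇒ Tree xor Stmt ⇒ q xor Stmt ⇒ q xor Tree ⇒ q xor q
  Expr ⇒ Stmt ⇒ q xor Stmt ⇒ q xor Tree ⇒ q xor q

q xor q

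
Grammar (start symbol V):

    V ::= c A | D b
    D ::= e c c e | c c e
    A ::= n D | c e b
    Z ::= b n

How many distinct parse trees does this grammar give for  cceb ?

Parse trees for cceb:
  [V c [A c e b]]
  [V [D c c e] b]

2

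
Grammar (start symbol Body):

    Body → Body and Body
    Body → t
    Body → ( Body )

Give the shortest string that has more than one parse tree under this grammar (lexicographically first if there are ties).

length 1: no string has ≥2 trees
length 3: no string has ≥2 trees
length 5: t and t and t has 2 parse trees

Two derivations of t and t and t:
  Body ⇒ Body and Body ⇒ Body and Body and Body ⇒ t and Body and Body ⇒ t and t and Body ⇒ t and t and t
  Body ⇒ Body and Body ⇒ t and Body ⇒ t and Body and Body ⇒ t and t and Body ⇒ t and t and t

t and t and t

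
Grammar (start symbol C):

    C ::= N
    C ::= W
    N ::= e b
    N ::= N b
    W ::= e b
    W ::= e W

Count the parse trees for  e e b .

Parse trees for e e b:
  [C [W e [W e b]]]

1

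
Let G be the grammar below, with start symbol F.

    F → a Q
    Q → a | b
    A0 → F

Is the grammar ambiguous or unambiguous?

(A0 is unreachable from F, so its rules don't affect L(F).) The reachable rules are right-linear with at most one rule per (nonterminal, next-terminal) pair. Each input token forces the next rule, so parsing is deterministic.

Unambiguous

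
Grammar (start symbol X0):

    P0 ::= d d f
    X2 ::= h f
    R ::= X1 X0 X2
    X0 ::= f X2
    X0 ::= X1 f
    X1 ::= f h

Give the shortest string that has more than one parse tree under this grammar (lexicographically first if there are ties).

length 3: f h f has 2 parse trees

Two derivations of f h f:
  X0 ⇒ f X2 ⇒ f h f
  X0 ⇒ X1 f ⇒ f h f

f h f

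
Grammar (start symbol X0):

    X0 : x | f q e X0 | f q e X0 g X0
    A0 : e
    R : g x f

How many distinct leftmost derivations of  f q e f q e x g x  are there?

Parse trees for f q e f q e x g x:
  [X0 f q e [X0 f q e [X0 x] g [X0 x]]]
  [X0 f q e [X0 f q e [X0 x]] g [X0 x]]

2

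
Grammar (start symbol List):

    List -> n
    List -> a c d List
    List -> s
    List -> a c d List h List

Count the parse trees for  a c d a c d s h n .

Parse trees for a c d a c d s h n:
  [List a c d [List a c d [List s] h [List n]]]
  [List a c d [List a c d [List s]] h [List n]]

2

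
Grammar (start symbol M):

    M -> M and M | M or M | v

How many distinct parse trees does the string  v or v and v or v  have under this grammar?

Parse trees for v or v and v or v:
  [M [M [M v] or [M v]] and [M [M v] or [M v]]]
  [M [M v] or [M [M v] and [M [M v] or [M v]]]]
  [M [M v] or [M [M [M v] and [M v]] or [M v]]]
  [M [M [M [M v] or [M v]] and [M v]] or [M v]]
  [M [M [M v] or [M [M v] and [M v]]] or [M v]]

5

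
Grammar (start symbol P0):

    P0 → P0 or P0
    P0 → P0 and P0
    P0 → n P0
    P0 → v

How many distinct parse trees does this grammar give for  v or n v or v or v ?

Parse trees for v or n v or v or v (showing first 6 of 9):
  [P0 [P0 v] or [P0 [P0 n [P0 v]] or [P0 [P0 v] or [P0 v]]]]
  [P0 [P0 v] or [P0 [P0 [P0 n [P0 v]] or [P0 v]] or [P0 v]]]
  [P0 [P0 v] or [P0 [P0 n [P0 [P0 v] or [P0 v]]] or [P0 v]]]
  [P0 [P0 v] or [P0 n [P0 [P0 v] or [P0 [P0 v] or [P0 v]]]]]
  [P0 [P0 v] or [P0 n [P0 [P0 [P0 v] or [P0 v]] or [P0 v]]]]
  [P0 [P0 [P0 v] or [P0 n [P0 v]]] or [P0 [P0 v] or [P0 v]]]

9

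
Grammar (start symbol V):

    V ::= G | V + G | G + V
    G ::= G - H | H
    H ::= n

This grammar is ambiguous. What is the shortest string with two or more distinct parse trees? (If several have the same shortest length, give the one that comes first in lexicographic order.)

n + n

length 1: no string has ≥2 trees
length 3: n + n has 2 parse trees

Two derivations of n + n:
  V ⇒ V + G ⇒ G + G ⇒ H + G ⇒ n + G ⇒ n + H ⇒ n + n
  V ⇒ G + V ⇒ H + V ⇒ n + V ⇒ n + G ⇒ n + H ⇒ n + n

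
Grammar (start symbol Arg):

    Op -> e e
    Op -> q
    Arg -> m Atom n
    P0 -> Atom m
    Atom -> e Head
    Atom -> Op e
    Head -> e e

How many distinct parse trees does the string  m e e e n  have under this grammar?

Parse trees for m e e e n:
  [Arg m [Atom e [Head e e]] n]
  [Arg m [Atom [Op e e] e] n]

2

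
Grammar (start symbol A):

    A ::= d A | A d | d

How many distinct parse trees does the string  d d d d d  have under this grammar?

16

Parse trees for d d d d d (showing first 6 of 16):
  [A d [A d [A d [A d [A d]]]]]
  [A d [A d [A d [A [A d] d]]]]
  [A d [A d [A [A d [A d]] d]]]
  [A d [A d [A [A [A d] d] d]]]
  [A d [A [A d [A d [A d]]] d]]
  [A d [A [A d [A [A d] d]] d]]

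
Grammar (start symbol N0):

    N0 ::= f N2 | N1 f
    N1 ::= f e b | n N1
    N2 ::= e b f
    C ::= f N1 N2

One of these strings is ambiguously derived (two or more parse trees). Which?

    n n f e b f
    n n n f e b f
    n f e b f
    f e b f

f e b f

n n f e b f: 1 tree
n n n f e b f: 1 tree
n f e b f: 1 tree
f e b f: 2 trees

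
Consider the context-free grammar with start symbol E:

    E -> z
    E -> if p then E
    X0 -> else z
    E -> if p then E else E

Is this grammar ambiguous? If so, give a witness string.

Ambiguous

Witness: if p then if p then z else z

Derivation 1: E ⇒ if p then E ⇒ if p then if p then E else E ⇒ if p then if p then z else E ⇒ if p then if p then z else z
Derivation 2: E ⇒ if p then E else E ⇒ if p then if p then E else E ⇒ if p then if p then z else E ⇒ if p then if p then z else z

Two distinct leftmost derivations for the same string.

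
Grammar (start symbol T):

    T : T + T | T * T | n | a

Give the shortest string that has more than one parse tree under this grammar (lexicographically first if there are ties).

length 1: no string has ≥2 trees
length 3: no string has ≥2 trees
length 5: a * a * a has 2 parse trees

Two derivations of a * a * a:
  T ⇒ T * T ⇒ T * T * T ⇒ a * T * T ⇒ a * a * T ⇒ a * a * a
  T ⇒ T * T ⇒ a * T ⇒ a * T * T ⇒ a * a * T ⇒ a * a * a

a * a * a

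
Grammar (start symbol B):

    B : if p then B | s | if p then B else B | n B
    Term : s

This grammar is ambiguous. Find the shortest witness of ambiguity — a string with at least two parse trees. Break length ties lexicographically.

length 1: no string has ≥2 trees
length 2: no string has ≥2 trees
length 3: no string has ≥2 trees
length 4: no string has ≥2 trees
length 5: no string has ≥2 trees
length 6: no string has ≥2 trees
length 7: no string has ≥2 trees
length 8: no string has ≥2 trees
length 9: if p then if p then s else s has 2 parse trees

Two derivations of if p then if p then s else s:
  B ⇒ if p then B ⇒ if p then if p then B else B ⇒ if p then if p then s else B ⇒ if p then if p then s else s
  B ⇒ if p then B else B ⇒ if p then if p then B else B ⇒ if p then if p then s else B ⇒ if p then if p then s else s

if p then if p then s else s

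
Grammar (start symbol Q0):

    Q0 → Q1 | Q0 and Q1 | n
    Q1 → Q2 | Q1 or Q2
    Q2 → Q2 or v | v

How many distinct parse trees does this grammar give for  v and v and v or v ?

Parse trees for v and v and v or v:
  [Q0 [Q0 [Q0 [Q1 [Q2 v]]] and [Q1 [Q2 v]]] and [Q1 [Q2 [Q2 v] or v]]]
  [Q0 [Q0 [Q0 [Q1 [Q2 v]]] and [Q1 [Q2 v]]] and [Q1 [Q1 [Q2 v]] or [Q2 v]]]

2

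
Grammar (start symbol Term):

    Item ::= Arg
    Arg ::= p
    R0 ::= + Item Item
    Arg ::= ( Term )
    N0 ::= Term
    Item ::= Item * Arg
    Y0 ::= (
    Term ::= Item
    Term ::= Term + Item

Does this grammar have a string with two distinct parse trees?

(N0, Y0, R0 are unreachable from Term, so their rules don't affect L(Term).) This is a standard precedence ladder (Term over Item over Arg), with each level left-recursive on its own operator ('+' at Term, '*' at Item). That structure is LR(1), hence unambiguous.

Unambiguous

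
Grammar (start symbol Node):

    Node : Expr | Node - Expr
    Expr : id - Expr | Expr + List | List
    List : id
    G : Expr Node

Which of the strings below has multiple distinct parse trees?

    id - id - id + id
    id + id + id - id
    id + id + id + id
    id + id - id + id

id - id - id + id: 7 trees
id + id + id - id: 1 tree
id + id + id + id: 1 tree
id + id - id + id: 1 tree

id - id - id + id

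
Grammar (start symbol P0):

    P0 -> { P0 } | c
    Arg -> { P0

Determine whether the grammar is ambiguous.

(Arg is unreachable from P0, so its rules don't affect L(P0).) L(P0) is { openⁿ atom closeⁿ : n ≥ 0 }. The bracket depth fixes n, and the derivation is forced at every step.

Unambiguous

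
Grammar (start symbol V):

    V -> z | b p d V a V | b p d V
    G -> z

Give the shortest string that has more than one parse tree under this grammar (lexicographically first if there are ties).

length 1: no string has ≥2 trees
length 4: no string has ≥2 trees
length 6: no string has ≥2 trees
length 7: no string has ≥2 trees
length 9: b p d b p d z a z has 2 parse trees

Two derivations of b p d b p d z a z:
  V ⇒ b p d V a V ⇒ b p d b p d V a V ⇒ b p d b p d z a V ⇒ b p d b p d z a z
  V ⇒ b p d V ⇒ b p d b p d V a V ⇒ b p d b p d z a V ⇒ b p d b p d z a z

b p d b p d z a z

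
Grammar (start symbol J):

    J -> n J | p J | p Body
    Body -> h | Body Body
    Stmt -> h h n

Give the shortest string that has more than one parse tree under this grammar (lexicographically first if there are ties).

length 2: no string has ≥2 trees
length 3: no string has ≥2 trees
length 4: p h h h has 2 parse trees

Two derivations of p h h h:
  J ⇒ p Body ⇒ p Body Body ⇒ p h Body ⇒ p h Body Body ⇒ p h h Body ⇒ p h h h
  J ⇒ p Body ⇒ p Body Body ⇒ p Body Body Body ⇒ p h Body Body ⇒ p h h Body ⇒ p h h h

p h h h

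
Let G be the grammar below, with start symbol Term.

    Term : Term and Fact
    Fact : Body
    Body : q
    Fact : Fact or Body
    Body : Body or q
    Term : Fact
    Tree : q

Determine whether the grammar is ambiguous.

Witness: q or q

Derivation 1: Term ⇒ Fact ⇒ Body ⇒ Body or q ⇒ q or q
Derivation 2: Term ⇒ Fact ⇒ Fact or Body ⇒ Body or Body ⇒ q or Body ⇒ q or q

Two distinct leftmost derivations for the same string.

Ambiguous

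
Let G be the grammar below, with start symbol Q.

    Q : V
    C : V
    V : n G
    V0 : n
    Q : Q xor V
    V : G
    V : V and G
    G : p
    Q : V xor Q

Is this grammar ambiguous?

Ambiguous

Witness: p xor p

Derivation 1: Q ⇒ Q xor V ⇒ V xor V ⇒ G xor V ⇒ p xor V ⇒ p xor G ⇒ p xor p
Derivation 2: Q ⇒ V xor Q ⇒ G xor Q ⇒ p xor Q ⇒ p xor V ⇒ p xor G ⇒ p xor p

Two distinct leftmost derivations for the same string.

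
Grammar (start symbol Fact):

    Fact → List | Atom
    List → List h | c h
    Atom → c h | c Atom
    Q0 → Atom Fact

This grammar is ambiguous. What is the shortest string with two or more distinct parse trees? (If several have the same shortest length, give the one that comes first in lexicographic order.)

c h

length 2: c h has 2 parse trees

Two derivations of c h:
  Fact ⇒ List ⇒ c h
  Fact ⇒ Atom ⇒ c h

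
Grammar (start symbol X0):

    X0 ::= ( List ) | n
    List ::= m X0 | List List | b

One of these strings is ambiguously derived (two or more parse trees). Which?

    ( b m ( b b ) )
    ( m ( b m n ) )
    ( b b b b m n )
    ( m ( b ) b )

( b m ( b b ) ): 1 tree
( m ( b m n ) ): 1 tree
( b b b b m n ): 14 trees
( m ( b ) b ): 1 tree

( b b b b m n )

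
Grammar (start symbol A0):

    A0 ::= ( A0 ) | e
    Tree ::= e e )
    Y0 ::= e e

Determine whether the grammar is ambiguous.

Only A0 is reachable from A0; ignoring the rest: Each string is a nest of matched brackets around a single atom. An opening bracket forces the recursive rule; an atom forces the base rule.

Unambiguous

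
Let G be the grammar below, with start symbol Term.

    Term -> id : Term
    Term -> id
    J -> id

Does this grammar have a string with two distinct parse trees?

(J is unreachable from Term, so its rules don't affect L(Term).) The reachable grammar is A → atom sep A | atom. Each atom is followed by either the separator (recurse) or end-of-string (stop) — no choice point.

Unambiguous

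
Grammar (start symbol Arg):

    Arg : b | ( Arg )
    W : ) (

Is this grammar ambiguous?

Only Arg is reachable from Arg; ignoring the rest: Each string is a nest of matched brackets around a single atom. An opening bracket forces the recursive rule; an atom forces the base rule.

Unambiguous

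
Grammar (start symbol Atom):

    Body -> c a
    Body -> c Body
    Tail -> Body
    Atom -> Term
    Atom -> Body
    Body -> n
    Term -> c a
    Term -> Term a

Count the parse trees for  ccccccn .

1

Parse trees for ccccccn:
  [Atom [Body c [Body c [Body c [Body c [Body c [Body c [Body n]]]]]]]]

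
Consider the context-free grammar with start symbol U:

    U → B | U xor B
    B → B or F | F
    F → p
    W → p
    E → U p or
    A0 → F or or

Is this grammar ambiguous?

Only U, B, F are reachable from U; ignoring the rest: The grammar is stratified — U handles 'xor' (left-recursive), B handles 'or', F atoms. Each operator has a fixed associativity and precedence level, so every string has one parse.

Unambiguous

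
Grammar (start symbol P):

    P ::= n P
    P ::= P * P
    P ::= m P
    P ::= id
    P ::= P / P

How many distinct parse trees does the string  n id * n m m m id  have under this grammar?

Parse trees for n id * n m m m id:
  [P n [P [P id] * [P n [P m [P m [P m [P id]]]]]]]
  [P [P n [P id]] * [P n [P m [P m [P m [P id]]]]]]

2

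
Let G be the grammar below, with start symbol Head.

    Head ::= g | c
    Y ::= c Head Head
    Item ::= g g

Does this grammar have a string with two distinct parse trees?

Unambiguous

(Y, Item are unreachable from Head, so their rules don't affect L(Head).) The reachable rules are right-linear with at most one rule per (nonterminal, next-terminal) pair. Each input token forces the next rule, so parsing is deterministic.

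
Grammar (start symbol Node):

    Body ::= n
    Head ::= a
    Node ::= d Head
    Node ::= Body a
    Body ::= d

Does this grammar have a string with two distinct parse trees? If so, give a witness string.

Ambiguous

Witness: d a

Derivation 1: Node ⇒ d Head ⇒ d a
Derivation 2: Node ⇒ Body a ⇒ d a

Two distinct leftmost derivations for the same string.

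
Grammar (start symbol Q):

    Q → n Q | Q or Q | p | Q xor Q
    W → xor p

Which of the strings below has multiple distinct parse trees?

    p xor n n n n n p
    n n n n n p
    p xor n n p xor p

p xor n n n n n p: 1 tree
n n n n n p: 1 tree
p xor n n p xor p: 4 trees

p xor n n p xor p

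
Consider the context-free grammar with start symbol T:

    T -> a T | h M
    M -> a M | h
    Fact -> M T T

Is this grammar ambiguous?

Unambiguous

(Fact is unreachable from T, so its rules don't affect L(T).) Restricted to the reachable nonterminals, every rule has the form A → t or A → t B, and no two rules for the same A share a first terminal. The grammar encodes a DFA — one run per string.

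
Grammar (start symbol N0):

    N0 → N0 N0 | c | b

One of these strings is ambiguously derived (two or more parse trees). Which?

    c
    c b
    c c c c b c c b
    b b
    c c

c: 1 tree
c b: 1 tree
c c c c b c c b: 429 trees
b b: 1 tree
c c: 1 tree

c c c c b c c b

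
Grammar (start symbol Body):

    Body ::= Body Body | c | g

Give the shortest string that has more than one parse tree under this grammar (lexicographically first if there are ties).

c c c

length 1: no string has ≥2 trees
length 2: no string has ≥2 trees
length 3: c c c has 2 parse trees

Two derivations of c c c:
  Body ⇒ Body Body ⇒ Body Body Body ⇒ c Body Body ⇒ c c Body ⇒ c c c
  Body ⇒ Body Body ⇒ c Body ⇒ c Body Body ⇒ c c Body ⇒ c c c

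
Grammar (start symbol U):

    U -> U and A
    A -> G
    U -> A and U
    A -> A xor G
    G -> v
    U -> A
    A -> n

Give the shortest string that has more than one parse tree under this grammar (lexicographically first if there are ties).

n and n

length 1: no string has ≥2 trees
length 3: n and n has 2 parse trees

Two derivations of n and n:
  U ⇒ U and A ⇒ A and A ⇒ n and A ⇒ n and n
  U ⇒ A and U ⇒ n and U ⇒ n and A ⇒ n and n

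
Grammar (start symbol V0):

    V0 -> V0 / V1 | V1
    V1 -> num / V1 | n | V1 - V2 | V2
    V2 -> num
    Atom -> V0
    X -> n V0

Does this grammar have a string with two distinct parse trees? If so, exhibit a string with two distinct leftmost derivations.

Witness: num / n

Derivation 1: V0 ⇒ V0 / V1 ⇒ V1 / V1 ⇒ V2 / V1 ⇒ num / V1 ⇒ num / n
Derivation 2: V0 ⇒ V1 ⇒ num / V1 ⇒ num / n

Two distinct leftmost derivations for the same string.

Ambiguous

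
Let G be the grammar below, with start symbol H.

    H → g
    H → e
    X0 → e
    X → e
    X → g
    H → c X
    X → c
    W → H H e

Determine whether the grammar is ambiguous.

Only H, X are reachable from H; ignoring the rest: Restricted to the reachable nonterminals, every rule has the form A → t or A → t B, and no two rules for the same A share a first terminal. The grammar encodes a DFA — one run per string.

Unambiguous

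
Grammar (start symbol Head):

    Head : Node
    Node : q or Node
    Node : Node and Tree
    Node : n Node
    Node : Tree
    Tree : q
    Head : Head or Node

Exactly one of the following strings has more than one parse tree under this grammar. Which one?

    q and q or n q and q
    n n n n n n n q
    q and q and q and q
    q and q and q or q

q and q or n q and q

q and q or n q and q: 2 trees
n n n n n n n q: 1 tree
q and q and q and q: 1 tree
q and q and q or q: 1 tree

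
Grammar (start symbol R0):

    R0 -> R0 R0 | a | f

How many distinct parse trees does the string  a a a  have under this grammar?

Parse trees for a a a:
  [R0 [R0 a] [R0 [R0 a] [R0 a]]]
  [R0 [R0 [R0 a] [R0 a]] [R0 a]]

2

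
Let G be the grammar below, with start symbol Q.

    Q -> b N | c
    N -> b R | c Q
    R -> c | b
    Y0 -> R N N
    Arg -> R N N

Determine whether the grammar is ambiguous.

(Y0, Arg are unreachable from Q, so their rules don't affect L(Q).) Each reachable nonterminal has at most one production per leading terminal, and all productions are right-linear; the derivation is determined token-by-token.

Unambiguous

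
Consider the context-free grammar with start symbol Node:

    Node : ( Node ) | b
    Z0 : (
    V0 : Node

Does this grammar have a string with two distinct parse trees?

(Z0, V0 are unreachable from Node, so their rules don't affect L(Node).) L(Node) is { openⁿ atom closeⁿ : n ≥ 0 }. The bracket depth fixes n, and the derivation is forced at every step.

Unambiguous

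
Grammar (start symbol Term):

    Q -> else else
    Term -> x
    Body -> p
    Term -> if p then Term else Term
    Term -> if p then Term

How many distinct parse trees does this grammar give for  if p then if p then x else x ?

Parse trees for if p then if p then x else x:
  [Term if p then [Term if p then [Term x]] else [Term x]]
  [Term if p then [Term if p then [Term x] else [Term x]]]

2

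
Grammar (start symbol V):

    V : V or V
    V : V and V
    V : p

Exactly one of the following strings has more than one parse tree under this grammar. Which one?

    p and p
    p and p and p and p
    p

p and p and p and p

p and p: 1 tree
p and p and p and p: 5 trees
p: 1 tree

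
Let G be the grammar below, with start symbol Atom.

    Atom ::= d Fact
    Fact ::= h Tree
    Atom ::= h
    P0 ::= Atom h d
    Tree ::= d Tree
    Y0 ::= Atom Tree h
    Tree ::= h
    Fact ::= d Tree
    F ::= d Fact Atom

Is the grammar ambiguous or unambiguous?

Unambiguous

(Y0, P0, F are unreachable from Atom, so their rules don't affect L(Atom).) Each reachable nonterminal has at most one production per leading terminal, and all productions are right-linear; the derivation is determined token-by-token.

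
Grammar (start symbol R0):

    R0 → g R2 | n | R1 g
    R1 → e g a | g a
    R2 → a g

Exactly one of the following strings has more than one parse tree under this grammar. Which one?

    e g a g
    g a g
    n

g a g

e g a g: 1 tree
g a g: 2 trees
n: 1 tree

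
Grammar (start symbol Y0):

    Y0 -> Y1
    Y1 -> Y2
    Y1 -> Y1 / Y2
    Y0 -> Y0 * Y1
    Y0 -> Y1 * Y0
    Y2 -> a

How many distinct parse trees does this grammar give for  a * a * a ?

Parse trees for a * a * a:
  [Y0 [Y0 [Y0 [Y1 [Y2 a]]] * [Y1 [Y2 a]]] * [Y1 [Y2 a]]]
  [Y0 [Y0 [Y1 [Y2 a]] * [Y0 [Y1 [Y2 a]]]] * [Y1 [Y2 a]]]
  [Y0 [Y1 [Y2 a]] * [Y0 [Y0 [Y1 [Y2 a]]] * [Y1 [Y2 a]]]]
  [Y0 [Y1 [Y2 a]] * [Y0 [Y1 [Y2 a]] * [Y0 [Y1 [Y2 a]]]]]

4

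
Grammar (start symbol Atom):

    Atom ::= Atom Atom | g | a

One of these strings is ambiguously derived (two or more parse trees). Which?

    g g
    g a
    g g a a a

g g: 1 tree
g a: 1 tree
g g a a a: 14 trees

g g a a a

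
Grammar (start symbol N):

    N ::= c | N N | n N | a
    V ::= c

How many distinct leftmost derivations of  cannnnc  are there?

Parse trees for cannnnc:
  [N [N c] [N [N a] [N n [N n [N n [N n [N c]]]]]]]
  [N [N [N c] [N a]] [N n [N n [N n [N n [N c]]]]]]

2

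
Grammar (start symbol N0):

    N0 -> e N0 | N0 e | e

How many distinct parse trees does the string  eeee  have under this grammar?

8

Parse trees for eeee:
  [N0 e [N0 e [N0 e [N0 e]]]]
  [N0 e [N0 e [N0 [N0 e] e]]]
  [N0 e [N0 [N0 e [N0 e]] e]]
  [N0 e [N0 [N0 [N0 e] e] e]]
  [N0 [N0 e [N0 e [N0 e]]] e]
  [N0 [N0 e [N0 [N0 e] e]] e]
  [N0 [N0 [N0 e [N0 e]] e] e]
  [N0 [N0 [N0 [N0 e] e] e] e]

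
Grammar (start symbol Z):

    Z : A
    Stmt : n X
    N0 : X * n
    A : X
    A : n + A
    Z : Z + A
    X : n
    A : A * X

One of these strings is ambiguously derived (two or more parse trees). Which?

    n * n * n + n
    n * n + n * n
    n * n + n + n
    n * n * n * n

n * n + n + n

n * n * n + n: 1 tree
n * n + n * n: 1 tree
n * n + n + n: 2 trees
n * n * n * n: 1 tree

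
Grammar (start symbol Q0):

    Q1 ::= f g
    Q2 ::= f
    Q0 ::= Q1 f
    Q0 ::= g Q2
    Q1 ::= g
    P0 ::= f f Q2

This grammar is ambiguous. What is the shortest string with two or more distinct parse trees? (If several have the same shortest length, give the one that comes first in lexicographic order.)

length 2: g f has 2 parse trees

Two derivations of g f:
  Q0 ⇒ Q1 f ⇒ g f
  Q0 ⇒ g Q2 ⇒ g f

g f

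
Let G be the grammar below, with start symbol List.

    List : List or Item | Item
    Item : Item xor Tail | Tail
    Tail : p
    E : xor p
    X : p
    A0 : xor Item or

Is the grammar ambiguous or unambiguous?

Unambiguous

Only List, Item, Tail are reachable from List; ignoring the rest: The grammar is stratified — List handles 'or' (left-recursive), Item handles 'xor', Tail atoms. Each operator has a fixed associativity and precedence level, so every string has one parse.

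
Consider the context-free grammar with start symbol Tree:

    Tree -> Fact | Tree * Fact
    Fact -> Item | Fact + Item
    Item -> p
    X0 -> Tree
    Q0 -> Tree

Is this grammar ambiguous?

Only Tree, Fact, Item are reachable from Tree; ignoring the rest: The grammar is stratified — Tree handles '*' (left-recursive), Fact handles '+', Item atoms. Each operator has a fixed associativity and precedence level, so every string has one parse.

Unambiguous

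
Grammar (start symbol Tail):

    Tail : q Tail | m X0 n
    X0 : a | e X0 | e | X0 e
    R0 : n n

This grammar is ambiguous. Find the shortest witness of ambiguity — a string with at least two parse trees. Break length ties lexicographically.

length 3: no string has ≥2 trees
length 4: m e e n has 2 parse trees

Two derivations of m e e n:
  Tail ⇒ m X0 n ⇒ m e X0 n ⇒ m e e n
  Tail ⇒ m X0 n ⇒ m X0 e n ⇒ m e e n

m e e n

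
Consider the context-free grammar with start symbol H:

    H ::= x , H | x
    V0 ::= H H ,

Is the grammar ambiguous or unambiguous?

Only H is reachable from H; ignoring the rest: The reachable grammar is A → atom sep A | atom. Each atom is followed by either the separator (recurse) or end-of-string (stop) — no choice point.

Unambiguous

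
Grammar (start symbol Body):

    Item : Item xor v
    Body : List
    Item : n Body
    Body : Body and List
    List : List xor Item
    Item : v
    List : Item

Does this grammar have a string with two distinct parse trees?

Witness: v xor v

Derivation 1: Body ⇒ List ⇒ List xor Item ⇒ Item xor Item ⇒ v xor Item ⇒ v xor v
Derivation 2: Body ⇒ List ⇒ Item ⇒ Item xor v ⇒ v xor v

Two distinct leftmost derivations for the same string.

Ambiguous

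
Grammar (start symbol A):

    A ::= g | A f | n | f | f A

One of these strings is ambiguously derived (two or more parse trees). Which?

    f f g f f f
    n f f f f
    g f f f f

f f g f f f

f f g f f f: 10 trees
n f f f f: 1 tree
g f f f f: 1 tree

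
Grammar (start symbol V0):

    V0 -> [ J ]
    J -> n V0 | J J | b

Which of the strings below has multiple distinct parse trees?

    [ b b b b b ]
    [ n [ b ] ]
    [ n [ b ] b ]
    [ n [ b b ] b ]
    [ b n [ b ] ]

[ b b b b b ]: 14 trees
[ n [ b ] ]: 1 tree
[ n [ b ] b ]: 1 tree
[ n [ b b ] b ]: 1 tree
[ b n [ b ] ]: 1 tree

[ b b b b b ]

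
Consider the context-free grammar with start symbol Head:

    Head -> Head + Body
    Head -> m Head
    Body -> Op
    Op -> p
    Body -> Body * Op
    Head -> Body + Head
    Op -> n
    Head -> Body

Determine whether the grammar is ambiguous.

Witness: n + n

Derivation 1: Head ⇒ Head + Body ⇒ Body + Body ⇒ Op + Body ⇒ n + Body ⇒ n + Op ⇒ n + n
Derivation 2: Head ⇒ Body + Head ⇒ Op + Head ⇒ n + Head ⇒ n + Body ⇒ n + Op ⇒ n + n

Two distinct leftmost derivations for the same string.

Ambiguous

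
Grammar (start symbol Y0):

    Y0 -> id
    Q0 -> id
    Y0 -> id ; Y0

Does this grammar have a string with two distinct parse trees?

(Q0 is unreachable from Y0, so its rules don't affect L(Y0).) Right-recursive list with a separator: after each atom, whether the separator follows determines the rule. One parse per string.

Unambiguous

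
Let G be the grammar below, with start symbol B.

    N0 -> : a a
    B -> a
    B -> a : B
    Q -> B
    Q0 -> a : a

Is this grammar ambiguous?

Only B is reachable from B; ignoring the rest: The reachable grammar is A → atom sep A | atom. Each atom is followed by either the separator (recurse) or end-of-string (stop) — no choice point.

Unambiguous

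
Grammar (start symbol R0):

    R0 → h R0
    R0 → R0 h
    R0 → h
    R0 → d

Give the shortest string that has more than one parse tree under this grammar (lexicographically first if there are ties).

length 1: no string has ≥2 trees
length 2: h h has 2 parse trees

Two derivations of h h:
  R0 ⇒ h R0 ⇒ h h
  R0 ⇒ R0 h ⇒ h h

h h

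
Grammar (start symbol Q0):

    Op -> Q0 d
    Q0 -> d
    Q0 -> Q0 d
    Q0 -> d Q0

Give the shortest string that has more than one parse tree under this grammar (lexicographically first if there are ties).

length 1: no string has ≥2 trees
length 2: d d has 2 parse trees

Two derivations of d d:
  Q0 ⇒ Q0 d ⇒ d d
  Q0 ⇒ d Q0 ⇒ d d

d d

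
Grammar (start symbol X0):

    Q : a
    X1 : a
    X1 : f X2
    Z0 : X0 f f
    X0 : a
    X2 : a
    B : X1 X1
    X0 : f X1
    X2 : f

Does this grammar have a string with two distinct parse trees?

Unambiguous

(B, Z0, Q are unreachable from X0, so their rules don't affect L(X0).) The reachable rules are right-linear with at most one rule per (nonterminal, next-terminal) pair. Each input token forces the next rule, so parsing is deterministic.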